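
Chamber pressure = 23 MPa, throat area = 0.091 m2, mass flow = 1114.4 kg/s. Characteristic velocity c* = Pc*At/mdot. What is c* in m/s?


c* = 23e6 * 0.091 / 1114.4 = 1878 m/s

1878 m/s


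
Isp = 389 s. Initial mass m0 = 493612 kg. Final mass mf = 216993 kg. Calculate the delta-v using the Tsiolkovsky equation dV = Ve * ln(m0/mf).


Ve = 389 * 9.81 = 3816.09 m/s
dV = 3816.09 * ln(493612/216993) = 3136 m/s

3136 m/s


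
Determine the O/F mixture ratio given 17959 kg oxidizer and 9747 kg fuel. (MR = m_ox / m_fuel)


MR = 17959 / 9747 = 1.84

1.84


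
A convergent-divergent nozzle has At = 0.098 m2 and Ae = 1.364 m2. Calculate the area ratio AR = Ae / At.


AR = 1.364 / 0.098 = 13.9

13.9


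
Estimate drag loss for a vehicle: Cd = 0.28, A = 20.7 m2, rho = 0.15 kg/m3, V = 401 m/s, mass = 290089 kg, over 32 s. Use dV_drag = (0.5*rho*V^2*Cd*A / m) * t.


D = 0.5 * 0.15 * 401^2 * 0.28 * 20.7 = 69900.19 N
a = 69900.19 / 290089 = 0.241 m/s2
dV = 0.241 * 32 = 7.7 m/s

7.7 m/s


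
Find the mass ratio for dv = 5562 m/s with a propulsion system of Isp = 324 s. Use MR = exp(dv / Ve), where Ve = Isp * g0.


Ve = 324 * 9.81 = 3178.44 m/s
MR = exp(5562 / 3178.44) = 5.754

5.754


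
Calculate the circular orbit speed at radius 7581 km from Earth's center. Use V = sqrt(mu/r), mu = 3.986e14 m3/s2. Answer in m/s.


V = sqrt(3.986e14 / 7581000) = 7251 m/s

7251 m/s


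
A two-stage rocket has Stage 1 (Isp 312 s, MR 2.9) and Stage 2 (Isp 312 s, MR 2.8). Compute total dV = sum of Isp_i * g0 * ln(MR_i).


dV1 = 312 * 9.81 * ln(2.9) = 3258.8 m/s
dV2 = 312 * 9.81 * ln(2.8) = 3151.4 m/s
Total dV = 3258.8 + 3151.4 = 6410.2 m/s ~ 6410 m/s

6410 m/s


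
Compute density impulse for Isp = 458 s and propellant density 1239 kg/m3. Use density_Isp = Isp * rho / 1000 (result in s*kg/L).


rho*Isp = 458 * 1239 / 1000 = 567 s*kg/L

567 s*kg/L


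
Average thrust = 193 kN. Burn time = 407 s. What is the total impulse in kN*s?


It = 193 * 407 = 78551 kN*s

78551 kN*s


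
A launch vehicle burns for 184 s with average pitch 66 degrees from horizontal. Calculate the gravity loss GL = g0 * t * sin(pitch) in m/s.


GL = 9.81 * 184 * sin(66 deg) = 1649 m/s

1649 m/s


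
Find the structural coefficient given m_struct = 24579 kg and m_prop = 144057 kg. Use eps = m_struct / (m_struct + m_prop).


eps = 24579 / (24579 + 144057) = 0.1458

0.1458


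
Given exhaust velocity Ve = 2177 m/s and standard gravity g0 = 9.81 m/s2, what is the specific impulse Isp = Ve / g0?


Isp = Ve / g0 = 2177 / 9.81 = 221.9 s

221.9 s


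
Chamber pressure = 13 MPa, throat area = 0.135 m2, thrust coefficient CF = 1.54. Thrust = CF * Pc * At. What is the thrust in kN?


F = 1.54 * 13e6 * 0.135 = 2.7027e+06 N = 2702.7 kN

2702.7 kN


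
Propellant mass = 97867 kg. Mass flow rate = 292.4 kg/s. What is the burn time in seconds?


tb = 97867 / 292.4 = 334.7 s

334.7 s


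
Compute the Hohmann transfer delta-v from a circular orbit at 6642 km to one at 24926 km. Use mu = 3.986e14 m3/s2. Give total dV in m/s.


V1 = sqrt(mu/r1) = 7746.74 m/s
dV1 = V1*(sqrt(2*r2/(r1+r2)) - 1) = 1988.28 m/s
V2 = sqrt(mu/r2) = 3998.92 m/s
dV2 = V2*(1 - sqrt(2*r1/(r1+r2))) = 1404.84 m/s
Total dV = 3393 m/s

3393 m/s


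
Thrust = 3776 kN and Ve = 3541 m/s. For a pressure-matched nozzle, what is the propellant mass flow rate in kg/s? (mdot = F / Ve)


mdot = F / Ve = 3776000 / 3541 = 1066.4 kg/s

1066.4 kg/s


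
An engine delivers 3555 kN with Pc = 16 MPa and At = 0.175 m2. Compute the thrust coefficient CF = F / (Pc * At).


CF = 3555000 / (16e6 * 0.175) = 1.27

1.27


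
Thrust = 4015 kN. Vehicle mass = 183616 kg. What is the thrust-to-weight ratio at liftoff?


TWR = 4015000 / (183616 * 9.81) = 2.23

2.23


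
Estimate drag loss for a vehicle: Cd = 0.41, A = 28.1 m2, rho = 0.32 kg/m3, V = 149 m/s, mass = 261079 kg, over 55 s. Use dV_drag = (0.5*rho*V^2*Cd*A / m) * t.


D = 0.5 * 0.32 * 149^2 * 0.41 * 28.1 = 40924.44 N
a = 40924.44 / 261079 = 0.1568 m/s2
dV = 0.1568 * 55 = 8.6 m/s

8.6 m/s


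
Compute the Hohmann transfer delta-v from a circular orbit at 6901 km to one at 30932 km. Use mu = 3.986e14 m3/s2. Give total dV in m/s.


V1 = sqrt(mu/r1) = 7599.98 m/s
dV1 = V1*(sqrt(2*r2/(r1+r2)) - 1) = 2118.45 m/s
V2 = sqrt(mu/r2) = 3589.75 m/s
dV2 = V2*(1 - sqrt(2*r1/(r1+r2))) = 1421.55 m/s
Total dV = 3540 m/s

3540 m/s


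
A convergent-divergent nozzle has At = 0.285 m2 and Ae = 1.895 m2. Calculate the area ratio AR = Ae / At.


AR = 1.895 / 0.285 = 6.6

6.6


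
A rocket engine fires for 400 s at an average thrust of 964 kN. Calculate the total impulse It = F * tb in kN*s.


It = 964 * 400 = 385600 kN*s

385600 kN*s


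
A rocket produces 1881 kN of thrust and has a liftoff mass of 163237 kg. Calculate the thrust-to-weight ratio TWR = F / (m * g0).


TWR = 1881000 / (163237 * 9.81) = 1.17

1.17


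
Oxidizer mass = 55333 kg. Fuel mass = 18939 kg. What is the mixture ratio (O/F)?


MR = 55333 / 18939 = 2.92

2.92


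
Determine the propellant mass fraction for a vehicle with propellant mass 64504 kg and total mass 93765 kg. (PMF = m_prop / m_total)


PMF = 64504 / 93765 = 0.688

0.688


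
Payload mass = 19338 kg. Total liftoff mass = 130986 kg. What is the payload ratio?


PR = 19338 / 130986 = 0.1476

0.1476


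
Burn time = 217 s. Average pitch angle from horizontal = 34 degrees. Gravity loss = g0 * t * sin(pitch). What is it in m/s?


GL = 9.81 * 217 * sin(34 deg) = 1190 m/s

1190 m/s


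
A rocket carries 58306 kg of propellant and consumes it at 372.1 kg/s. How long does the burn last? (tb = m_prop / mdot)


tb = 58306 / 372.1 = 156.7 s

156.7 s


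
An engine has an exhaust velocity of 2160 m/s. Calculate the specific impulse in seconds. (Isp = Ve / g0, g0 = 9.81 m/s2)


Isp = Ve / g0 = 2160 / 9.81 = 220.2 s

220.2 s


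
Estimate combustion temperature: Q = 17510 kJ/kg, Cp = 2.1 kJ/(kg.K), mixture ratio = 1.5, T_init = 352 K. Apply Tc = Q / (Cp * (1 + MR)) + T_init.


Tc = 17510 / (2.1 * (1 + 1.5)) + 352 = 3687 K

3687 K


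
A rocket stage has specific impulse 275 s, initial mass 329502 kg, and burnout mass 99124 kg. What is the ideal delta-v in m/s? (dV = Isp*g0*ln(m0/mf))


Ve = 275 * 9.81 = 2697.75 m/s
dV = 2697.75 * ln(329502/99124) = 3241 m/s

3241 m/s


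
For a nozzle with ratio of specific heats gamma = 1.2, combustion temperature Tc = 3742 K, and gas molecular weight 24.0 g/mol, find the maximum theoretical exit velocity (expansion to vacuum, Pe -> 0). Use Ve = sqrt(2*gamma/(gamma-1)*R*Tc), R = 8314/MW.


R = 8314 / 24.0 = 346.42 J/(kg.K)
Ve = sqrt(2 * 1.2 / (1.2 - 1) * 346.42 * 3742) = 3944 m/s

3944 m/s


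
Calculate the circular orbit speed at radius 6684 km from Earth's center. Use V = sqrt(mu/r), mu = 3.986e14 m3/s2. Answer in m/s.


V = sqrt(3.986e14 / 6684000) = 7722 m/s

7722 m/s


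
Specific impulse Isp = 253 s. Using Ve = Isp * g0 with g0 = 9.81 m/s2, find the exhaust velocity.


Ve = Isp * g0 = 253 * 9.81 = 2481.9 m/s

2481.9 m/s


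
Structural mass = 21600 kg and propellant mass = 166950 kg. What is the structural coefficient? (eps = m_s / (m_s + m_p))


eps = 21600 / (21600 + 166950) = 0.1146

0.1146


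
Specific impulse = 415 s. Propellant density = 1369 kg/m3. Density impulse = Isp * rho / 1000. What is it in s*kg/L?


rho*Isp = 415 * 1369 / 1000 = 568 s*kg/L

568 s*kg/L


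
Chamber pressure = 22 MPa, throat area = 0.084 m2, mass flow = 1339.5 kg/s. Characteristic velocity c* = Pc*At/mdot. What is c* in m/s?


c* = 22e6 * 0.084 / 1339.5 = 1380 m/s

1380 m/s


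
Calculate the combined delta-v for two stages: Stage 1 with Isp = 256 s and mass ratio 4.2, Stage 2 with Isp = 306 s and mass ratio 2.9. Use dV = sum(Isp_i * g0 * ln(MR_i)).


dV1 = 256 * 9.81 * ln(4.2) = 3604.0 m/s
dV2 = 306 * 9.81 * ln(2.9) = 3196.1 m/s
Total dV = 3604.0 + 3196.1 = 6800.1 m/s ~ 6800 m/s

6800 m/s


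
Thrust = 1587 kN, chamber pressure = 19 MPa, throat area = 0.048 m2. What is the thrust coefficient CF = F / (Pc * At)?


CF = 1587000 / (19e6 * 0.048) = 1.74

1.74


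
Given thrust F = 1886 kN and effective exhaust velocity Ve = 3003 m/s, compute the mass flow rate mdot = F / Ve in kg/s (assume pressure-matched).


mdot = F / Ve = 1886000 / 3003 = 628.0 kg/s

628.0 kg/s


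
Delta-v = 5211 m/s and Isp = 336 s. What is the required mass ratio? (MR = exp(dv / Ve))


Ve = 336 * 9.81 = 3296.16 m/s
MR = exp(5211 / 3296.16) = 4.859

4.859


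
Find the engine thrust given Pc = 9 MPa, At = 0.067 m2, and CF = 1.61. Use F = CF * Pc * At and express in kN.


F = 1.61 * 9e6 * 0.067 = 970830.0 N = 970.8 kN

970.8 kN


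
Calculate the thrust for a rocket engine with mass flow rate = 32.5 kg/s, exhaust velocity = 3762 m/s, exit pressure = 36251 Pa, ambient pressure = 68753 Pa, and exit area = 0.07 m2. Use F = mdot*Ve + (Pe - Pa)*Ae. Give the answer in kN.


F = 32.5 * 3762 + (36251 - 68753) * 0.07 = 119990.0 N = 120.0 kN

120.0 kN


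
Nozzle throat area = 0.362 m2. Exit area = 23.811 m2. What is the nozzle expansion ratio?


AR = 23.811 / 0.362 = 65.8

65.8


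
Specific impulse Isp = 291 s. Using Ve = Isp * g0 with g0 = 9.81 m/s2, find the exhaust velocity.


Ve = Isp * g0 = 291 * 9.81 = 2854.7 m/s

2854.7 m/s


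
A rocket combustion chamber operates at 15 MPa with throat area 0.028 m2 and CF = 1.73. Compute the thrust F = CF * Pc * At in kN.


F = 1.73 * 15e6 * 0.028 = 726600.0 N = 726.6 kN

726.6 kN


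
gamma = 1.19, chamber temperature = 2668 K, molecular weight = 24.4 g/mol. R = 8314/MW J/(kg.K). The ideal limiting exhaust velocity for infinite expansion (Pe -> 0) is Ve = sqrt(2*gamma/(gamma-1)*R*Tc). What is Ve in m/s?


R = 8314 / 24.4 = 340.74 J/(kg.K)
Ve = sqrt(2 * 1.19 / (1.19 - 1) * 340.74 * 2668) = 3375 m/s

3375 m/s


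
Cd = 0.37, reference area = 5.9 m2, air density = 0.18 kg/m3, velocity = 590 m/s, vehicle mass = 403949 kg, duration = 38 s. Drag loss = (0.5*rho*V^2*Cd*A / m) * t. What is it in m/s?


D = 0.5 * 0.18 * 590^2 * 0.37 * 5.9 = 68391.21 N
a = 68391.21 / 403949 = 0.1693 m/s2
dV = 0.1693 * 38 = 6.4 m/s

6.4 m/s


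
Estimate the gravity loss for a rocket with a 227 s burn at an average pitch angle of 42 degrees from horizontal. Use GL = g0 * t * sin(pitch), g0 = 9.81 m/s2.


GL = 9.81 * 227 * sin(42 deg) = 1490 m/s

1490 m/s


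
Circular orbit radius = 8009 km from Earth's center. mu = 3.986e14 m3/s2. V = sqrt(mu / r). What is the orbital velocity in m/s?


V = sqrt(3.986e14 / 8009000) = 7055 m/s

7055 m/s


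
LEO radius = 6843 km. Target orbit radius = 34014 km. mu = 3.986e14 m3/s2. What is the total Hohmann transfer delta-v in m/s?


V1 = sqrt(mu/r1) = 7632.12 m/s
dV1 = V1*(sqrt(2*r2/(r1+r2)) - 1) = 2216.06 m/s
V2 = sqrt(mu/r2) = 3423.26 m/s
dV2 = V2*(1 - sqrt(2*r1/(r1+r2))) = 1441.98 m/s
Total dV = 3658 m/s

3658 m/s


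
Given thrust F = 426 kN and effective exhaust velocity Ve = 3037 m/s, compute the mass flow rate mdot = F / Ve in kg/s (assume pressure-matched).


mdot = F / Ve = 426000 / 3037 = 140.3 kg/s

140.3 kg/s


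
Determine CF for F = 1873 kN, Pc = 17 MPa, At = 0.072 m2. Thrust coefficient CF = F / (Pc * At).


CF = 1873000 / (17e6 * 0.072) = 1.53

1.53


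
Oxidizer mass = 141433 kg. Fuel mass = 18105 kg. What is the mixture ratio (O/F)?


MR = 141433 / 18105 = 7.81

7.81


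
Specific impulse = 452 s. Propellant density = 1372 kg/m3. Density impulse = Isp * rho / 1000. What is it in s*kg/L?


rho*Isp = 452 * 1372 / 1000 = 620 s*kg/L

620 s*kg/L


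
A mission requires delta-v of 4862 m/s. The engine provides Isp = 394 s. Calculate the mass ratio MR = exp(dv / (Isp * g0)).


Ve = 394 * 9.81 = 3865.14 m/s
MR = exp(4862 / 3865.14) = 3.518

3.518


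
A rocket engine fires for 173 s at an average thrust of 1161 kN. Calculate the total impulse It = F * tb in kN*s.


It = 1161 * 173 = 200853 kN*s

200853 kN*s


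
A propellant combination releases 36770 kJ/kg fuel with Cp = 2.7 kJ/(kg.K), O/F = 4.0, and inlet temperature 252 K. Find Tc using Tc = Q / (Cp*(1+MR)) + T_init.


Tc = 36770 / (2.7 * (1 + 4.0)) + 252 = 2976 K

2976 K


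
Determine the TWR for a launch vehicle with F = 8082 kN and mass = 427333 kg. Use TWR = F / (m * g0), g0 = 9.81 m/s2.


TWR = 8082000 / (427333 * 9.81) = 1.93

1.93


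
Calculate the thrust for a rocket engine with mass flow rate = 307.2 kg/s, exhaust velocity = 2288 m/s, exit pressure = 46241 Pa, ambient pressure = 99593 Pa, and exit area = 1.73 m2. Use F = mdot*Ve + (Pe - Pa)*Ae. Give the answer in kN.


F = 307.2 * 2288 + (46241 - 99593) * 1.73 = 610575.0 N = 610.6 kN

610.6 kN


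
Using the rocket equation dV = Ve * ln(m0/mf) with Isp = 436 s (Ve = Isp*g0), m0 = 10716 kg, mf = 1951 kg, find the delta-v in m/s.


Ve = 436 * 9.81 = 4277.16 m/s
dV = 4277.16 * ln(10716/1951) = 7286 m/s

7286 m/s


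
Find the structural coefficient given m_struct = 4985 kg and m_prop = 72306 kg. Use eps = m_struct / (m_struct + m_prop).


eps = 4985 / (4985 + 72306) = 0.0645

0.0645


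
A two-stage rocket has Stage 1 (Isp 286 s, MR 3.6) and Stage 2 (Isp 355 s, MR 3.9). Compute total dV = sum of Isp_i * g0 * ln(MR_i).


dV1 = 286 * 9.81 * ln(3.6) = 3593.9 m/s
dV2 = 355 * 9.81 * ln(3.9) = 4739.7 m/s
Total dV = 3593.9 + 4739.7 = 8333.6 m/s ~ 8334 m/s

8334 m/s


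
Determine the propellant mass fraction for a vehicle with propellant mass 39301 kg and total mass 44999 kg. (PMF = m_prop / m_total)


PMF = 39301 / 44999 = 0.873

0.873


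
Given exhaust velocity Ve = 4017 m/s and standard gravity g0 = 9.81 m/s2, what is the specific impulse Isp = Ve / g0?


Isp = Ve / g0 = 4017 / 9.81 = 409.5 s

409.5 s


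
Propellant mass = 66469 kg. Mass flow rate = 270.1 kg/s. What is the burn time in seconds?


tb = 66469 / 270.1 = 246.1 s

246.1 s


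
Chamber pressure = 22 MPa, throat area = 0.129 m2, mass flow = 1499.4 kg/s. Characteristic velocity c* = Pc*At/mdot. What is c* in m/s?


c* = 22e6 * 0.129 / 1499.4 = 1893 m/s

1893 m/s


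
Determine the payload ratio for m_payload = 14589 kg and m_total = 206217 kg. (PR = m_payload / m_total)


PR = 14589 / 206217 = 0.0707

0.0707


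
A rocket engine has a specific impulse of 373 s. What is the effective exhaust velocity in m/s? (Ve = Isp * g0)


Ve = Isp * g0 = 373 * 9.81 = 3659.1 m/s

3659.1 m/s


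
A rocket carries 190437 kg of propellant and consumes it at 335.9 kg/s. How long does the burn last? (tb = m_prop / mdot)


tb = 190437 / 335.9 = 566.9 s

566.9 s


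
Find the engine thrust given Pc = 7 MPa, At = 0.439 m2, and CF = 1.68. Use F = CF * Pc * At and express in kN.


F = 1.68 * 7e6 * 0.439 = 5.1626e+06 N = 5162.6 kN

5162.6 kN


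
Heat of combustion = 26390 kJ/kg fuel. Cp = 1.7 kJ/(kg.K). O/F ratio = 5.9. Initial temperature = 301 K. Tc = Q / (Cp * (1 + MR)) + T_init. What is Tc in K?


Tc = 26390 / (1.7 * (1 + 5.9)) + 301 = 2551 K

2551 K


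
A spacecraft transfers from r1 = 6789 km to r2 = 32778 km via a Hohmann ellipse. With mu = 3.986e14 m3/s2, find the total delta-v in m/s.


V1 = sqrt(mu/r1) = 7662.42 m/s
dV1 = V1*(sqrt(2*r2/(r1+r2)) - 1) = 2200.5 m/s
V2 = sqrt(mu/r2) = 3487.2 m/s
dV2 = V2*(1 - sqrt(2*r1/(r1+r2))) = 1444.39 m/s
Total dV = 3645 m/s

3645 m/s


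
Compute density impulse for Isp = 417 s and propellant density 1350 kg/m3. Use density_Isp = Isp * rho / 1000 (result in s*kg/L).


rho*Isp = 417 * 1350 / 1000 = 563 s*kg/L

563 s*kg/L


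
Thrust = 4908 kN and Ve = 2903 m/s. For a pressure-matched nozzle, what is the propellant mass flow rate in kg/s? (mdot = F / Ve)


mdot = F / Ve = 4908000 / 2903 = 1690.7 kg/s

1690.7 kg/s


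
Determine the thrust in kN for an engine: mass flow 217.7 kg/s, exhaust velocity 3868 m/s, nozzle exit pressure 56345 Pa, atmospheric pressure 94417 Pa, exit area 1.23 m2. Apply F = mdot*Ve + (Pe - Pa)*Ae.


F = 217.7 * 3868 + (56345 - 94417) * 1.23 = 795235.0 N = 795.2 kN

795.2 kN


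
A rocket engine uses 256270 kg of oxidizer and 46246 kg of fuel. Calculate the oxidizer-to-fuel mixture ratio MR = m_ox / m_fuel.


MR = 256270 / 46246 = 5.54

5.54


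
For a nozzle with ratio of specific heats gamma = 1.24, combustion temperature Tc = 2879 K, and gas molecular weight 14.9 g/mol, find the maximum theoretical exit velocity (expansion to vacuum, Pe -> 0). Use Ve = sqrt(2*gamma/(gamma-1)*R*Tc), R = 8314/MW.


R = 8314 / 14.9 = 557.99 J/(kg.K)
Ve = sqrt(2 * 1.24 / (1.24 - 1) * 557.99 * 2879) = 4074 m/s

4074 m/s


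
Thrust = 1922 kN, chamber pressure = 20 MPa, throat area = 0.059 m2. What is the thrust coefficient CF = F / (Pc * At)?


CF = 1922000 / (20e6 * 0.059) = 1.63

1.63


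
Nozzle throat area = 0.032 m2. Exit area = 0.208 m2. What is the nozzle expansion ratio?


AR = 0.208 / 0.032 = 6.5

6.5


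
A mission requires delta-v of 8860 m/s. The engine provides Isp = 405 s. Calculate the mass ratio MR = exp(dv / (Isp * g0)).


Ve = 405 * 9.81 = 3973.05 m/s
MR = exp(8860 / 3973.05) = 9.3

9.3


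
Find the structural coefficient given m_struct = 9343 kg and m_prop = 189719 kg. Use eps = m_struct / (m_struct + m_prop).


eps = 9343 / (9343 + 189719) = 0.0469

0.0469


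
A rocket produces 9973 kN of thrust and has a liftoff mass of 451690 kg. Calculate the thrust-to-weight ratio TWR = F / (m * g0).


TWR = 9973000 / (451690 * 9.81) = 2.25

2.25


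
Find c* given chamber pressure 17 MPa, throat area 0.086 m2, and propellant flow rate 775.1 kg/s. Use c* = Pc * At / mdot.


c* = 17e6 * 0.086 / 775.1 = 1886 m/s

1886 m/s


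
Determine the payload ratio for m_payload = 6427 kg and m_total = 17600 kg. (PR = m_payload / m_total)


PR = 6427 / 17600 = 0.3652

0.3652


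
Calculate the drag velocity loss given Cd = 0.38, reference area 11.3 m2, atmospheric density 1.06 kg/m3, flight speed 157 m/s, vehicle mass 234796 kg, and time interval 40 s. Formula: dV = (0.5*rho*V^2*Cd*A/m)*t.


D = 0.5 * 1.06 * 157^2 * 0.38 * 11.3 = 56096.69 N
a = 56096.69 / 234796 = 0.2389 m/s2
dV = 0.2389 * 40 = 9.6 m/s

9.6 m/s


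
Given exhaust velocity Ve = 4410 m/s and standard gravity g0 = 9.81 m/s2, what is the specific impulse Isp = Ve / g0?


Isp = Ve / g0 = 4410 / 9.81 = 449.5 s

449.5 s


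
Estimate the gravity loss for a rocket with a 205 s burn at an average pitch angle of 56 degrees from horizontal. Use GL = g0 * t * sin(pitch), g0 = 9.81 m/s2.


GL = 9.81 * 205 * sin(56 deg) = 1667 m/s

1667 m/s


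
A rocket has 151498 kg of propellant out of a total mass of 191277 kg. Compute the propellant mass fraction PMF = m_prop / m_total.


PMF = 151498 / 191277 = 0.792

0.792


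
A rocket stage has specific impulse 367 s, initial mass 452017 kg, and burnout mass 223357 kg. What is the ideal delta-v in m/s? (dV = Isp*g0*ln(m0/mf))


Ve = 367 * 9.81 = 3600.27 m/s
dV = 3600.27 * ln(452017/223357) = 2538 m/s

2538 m/s


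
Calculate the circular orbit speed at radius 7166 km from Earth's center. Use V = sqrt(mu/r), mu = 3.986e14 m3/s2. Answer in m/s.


V = sqrt(3.986e14 / 7166000) = 7458 m/s

7458 m/s


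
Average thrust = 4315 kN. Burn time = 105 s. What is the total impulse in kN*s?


It = 4315 * 105 = 453075 kN*s

453075 kN*s


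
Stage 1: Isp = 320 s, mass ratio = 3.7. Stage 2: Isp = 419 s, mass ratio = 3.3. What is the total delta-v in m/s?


dV1 = 320 * 9.81 * ln(3.7) = 4107.1 m/s
dV2 = 419 * 9.81 * ln(3.3) = 4907.5 m/s
Total dV = 4107.1 + 4907.5 = 9014.6 m/s ~ 9015 m/s

9015 m/s


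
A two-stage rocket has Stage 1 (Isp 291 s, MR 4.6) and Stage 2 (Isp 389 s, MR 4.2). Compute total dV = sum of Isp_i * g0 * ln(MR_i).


dV1 = 291 * 9.81 * ln(4.6) = 4356.4 m/s
dV2 = 389 * 9.81 * ln(4.2) = 5476.4 m/s
Total dV = 4356.4 + 5476.4 = 9832.8 m/s ~ 9833 m/s

9833 m/s


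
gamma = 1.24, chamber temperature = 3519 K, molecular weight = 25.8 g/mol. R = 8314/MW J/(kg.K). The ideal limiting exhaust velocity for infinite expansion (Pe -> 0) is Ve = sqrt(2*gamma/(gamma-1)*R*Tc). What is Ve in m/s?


R = 8314 / 25.8 = 322.25 J/(kg.K)
Ve = sqrt(2 * 1.24 / (1.24 - 1) * 322.25 * 3519) = 3423 m/s

3423 m/s


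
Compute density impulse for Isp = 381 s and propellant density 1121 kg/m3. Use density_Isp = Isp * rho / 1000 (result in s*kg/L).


rho*Isp = 381 * 1121 / 1000 = 427 s*kg/L

427 s*kg/L


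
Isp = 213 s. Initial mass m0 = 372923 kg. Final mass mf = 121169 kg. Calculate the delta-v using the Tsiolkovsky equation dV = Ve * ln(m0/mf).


Ve = 213 * 9.81 = 2089.53 m/s
dV = 2089.53 * ln(372923/121169) = 2349 m/s

2349 m/s


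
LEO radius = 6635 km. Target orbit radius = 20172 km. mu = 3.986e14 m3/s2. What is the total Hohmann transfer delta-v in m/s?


V1 = sqrt(mu/r1) = 7750.83 m/s
dV1 = V1*(sqrt(2*r2/(r1+r2)) - 1) = 1757.7 m/s
V2 = sqrt(mu/r2) = 4445.23 m/s
dV2 = V2*(1 - sqrt(2*r1/(r1+r2))) = 1317.67 m/s
Total dV = 3075 m/s

3075 m/s


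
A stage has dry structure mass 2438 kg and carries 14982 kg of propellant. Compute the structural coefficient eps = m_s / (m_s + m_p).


eps = 2438 / (2438 + 14982) = 0.14

0.14


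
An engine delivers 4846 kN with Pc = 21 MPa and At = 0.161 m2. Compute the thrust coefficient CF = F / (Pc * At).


CF = 4846000 / (21e6 * 0.161) = 1.43

1.43


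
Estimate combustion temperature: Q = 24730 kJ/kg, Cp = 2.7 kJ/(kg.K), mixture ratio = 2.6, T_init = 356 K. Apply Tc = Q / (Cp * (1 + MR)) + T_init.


Tc = 24730 / (2.7 * (1 + 2.6)) + 356 = 2900 K

2900 K


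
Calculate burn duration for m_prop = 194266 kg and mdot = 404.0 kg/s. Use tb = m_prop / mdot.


tb = 194266 / 404.0 = 480.9 s

480.9 s


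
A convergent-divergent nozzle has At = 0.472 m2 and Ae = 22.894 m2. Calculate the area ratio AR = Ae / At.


AR = 22.894 / 0.472 = 48.5

48.5


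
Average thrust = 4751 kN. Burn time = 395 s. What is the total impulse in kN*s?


It = 4751 * 395 = 1876645 kN*s

1876645 kN*s


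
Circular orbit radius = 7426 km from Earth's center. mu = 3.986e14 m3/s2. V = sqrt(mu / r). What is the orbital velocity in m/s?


V = sqrt(3.986e14 / 7426000) = 7326 m/s

7326 m/s


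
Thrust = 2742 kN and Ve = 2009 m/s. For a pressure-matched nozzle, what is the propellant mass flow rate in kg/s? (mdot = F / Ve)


mdot = F / Ve = 2742000 / 2009 = 1364.9 kg/s

1364.9 kg/s


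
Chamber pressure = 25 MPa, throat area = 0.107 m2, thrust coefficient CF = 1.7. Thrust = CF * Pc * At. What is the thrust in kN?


F = 1.7 * 25e6 * 0.107 = 4.5475e+06 N = 4547.5 kN

4547.5 kN


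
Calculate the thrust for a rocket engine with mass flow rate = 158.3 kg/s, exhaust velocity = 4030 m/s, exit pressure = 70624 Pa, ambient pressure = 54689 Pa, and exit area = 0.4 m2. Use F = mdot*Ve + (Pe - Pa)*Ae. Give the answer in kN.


F = 158.3 * 4030 + (70624 - 54689) * 0.4 = 644323.0 N = 644.3 kN

644.3 kN


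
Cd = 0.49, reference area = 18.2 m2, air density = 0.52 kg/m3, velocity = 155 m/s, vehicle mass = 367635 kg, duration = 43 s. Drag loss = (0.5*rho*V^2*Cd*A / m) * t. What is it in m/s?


D = 0.5 * 0.52 * 155^2 * 0.49 * 18.2 = 55706.29 N
a = 55706.29 / 367635 = 0.1515 m/s2
dV = 0.1515 * 43 = 6.5 m/s

6.5 m/s


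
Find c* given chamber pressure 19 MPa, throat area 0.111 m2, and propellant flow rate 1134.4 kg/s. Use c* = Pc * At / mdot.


c* = 19e6 * 0.111 / 1134.4 = 1859 m/s

1859 m/s


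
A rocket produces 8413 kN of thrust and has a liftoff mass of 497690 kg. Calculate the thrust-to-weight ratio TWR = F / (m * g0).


TWR = 8413000 / (497690 * 9.81) = 1.72

1.72


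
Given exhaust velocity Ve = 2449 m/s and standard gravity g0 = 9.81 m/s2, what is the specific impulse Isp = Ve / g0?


Isp = Ve / g0 = 2449 / 9.81 = 249.6 s

249.6 s


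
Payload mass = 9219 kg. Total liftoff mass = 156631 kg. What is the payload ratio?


PR = 9219 / 156631 = 0.0589

0.0589


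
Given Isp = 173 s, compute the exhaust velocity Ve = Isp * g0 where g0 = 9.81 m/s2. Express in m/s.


Ve = Isp * g0 = 173 * 9.81 = 1697.1 m/s

1697.1 m/s


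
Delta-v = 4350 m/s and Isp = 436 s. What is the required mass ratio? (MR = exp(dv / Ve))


Ve = 436 * 9.81 = 4277.16 m/s
MR = exp(4350 / 4277.16) = 2.765

2.765


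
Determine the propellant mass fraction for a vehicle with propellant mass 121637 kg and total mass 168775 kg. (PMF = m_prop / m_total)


PMF = 121637 / 168775 = 0.721

0.721


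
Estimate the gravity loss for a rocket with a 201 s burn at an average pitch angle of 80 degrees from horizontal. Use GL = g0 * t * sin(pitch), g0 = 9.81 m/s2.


GL = 9.81 * 201 * sin(80 deg) = 1942 m/s

1942 m/s


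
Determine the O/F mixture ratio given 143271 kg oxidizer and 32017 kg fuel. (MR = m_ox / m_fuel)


MR = 143271 / 32017 = 4.47

4.47


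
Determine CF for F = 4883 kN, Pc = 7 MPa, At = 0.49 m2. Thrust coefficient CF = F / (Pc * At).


CF = 4883000 / (7e6 * 0.49) = 1.42

1.42


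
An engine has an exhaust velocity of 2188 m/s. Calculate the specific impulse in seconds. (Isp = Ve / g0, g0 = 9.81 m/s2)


Isp = Ve / g0 = 2188 / 9.81 = 223.0 s

223.0 s


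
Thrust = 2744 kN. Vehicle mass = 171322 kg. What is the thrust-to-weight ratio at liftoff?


TWR = 2744000 / (171322 * 9.81) = 1.63

1.63


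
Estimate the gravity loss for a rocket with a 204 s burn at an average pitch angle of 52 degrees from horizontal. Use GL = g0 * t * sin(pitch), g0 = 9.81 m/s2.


GL = 9.81 * 204 * sin(52 deg) = 1577 m/s

1577 m/s


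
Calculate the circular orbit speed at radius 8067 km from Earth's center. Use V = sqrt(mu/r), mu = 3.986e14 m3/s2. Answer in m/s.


V = sqrt(3.986e14 / 8067000) = 7029 m/s

7029 m/s


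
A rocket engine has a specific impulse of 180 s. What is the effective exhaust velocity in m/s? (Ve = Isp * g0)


Ve = Isp * g0 = 180 * 9.81 = 1765.8 m/s

1765.8 m/s


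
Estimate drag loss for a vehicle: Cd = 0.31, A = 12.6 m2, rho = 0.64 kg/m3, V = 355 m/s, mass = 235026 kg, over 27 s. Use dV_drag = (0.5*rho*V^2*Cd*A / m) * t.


D = 0.5 * 0.64 * 355^2 * 0.31 * 12.6 = 157521.17 N
a = 157521.17 / 235026 = 0.6702 m/s2
dV = 0.6702 * 27 = 18.1 m/s

18.1 m/s


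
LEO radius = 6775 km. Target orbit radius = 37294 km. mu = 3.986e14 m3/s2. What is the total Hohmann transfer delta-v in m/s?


V1 = sqrt(mu/r1) = 7670.33 m/s
dV1 = V1*(sqrt(2*r2/(r1+r2)) - 1) = 2308.55 m/s
V2 = sqrt(mu/r2) = 3269.26 m/s
dV2 = V2*(1 - sqrt(2*r1/(r1+r2))) = 1456.45 m/s
Total dV = 3765 m/s

3765 m/s


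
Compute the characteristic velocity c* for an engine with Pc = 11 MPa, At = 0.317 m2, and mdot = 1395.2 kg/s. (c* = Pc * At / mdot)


c* = 11e6 * 0.317 / 1395.2 = 2499 m/s

2499 m/s


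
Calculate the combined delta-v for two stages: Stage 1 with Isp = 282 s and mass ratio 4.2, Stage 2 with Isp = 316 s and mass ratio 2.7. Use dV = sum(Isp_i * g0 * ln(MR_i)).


dV1 = 282 * 9.81 * ln(4.2) = 3970.0 m/s
dV2 = 316 * 9.81 * ln(2.7) = 3079.0 m/s
Total dV = 3970.0 + 3079.0 = 7049.0 m/s ~ 7049 m/s

7049 m/s


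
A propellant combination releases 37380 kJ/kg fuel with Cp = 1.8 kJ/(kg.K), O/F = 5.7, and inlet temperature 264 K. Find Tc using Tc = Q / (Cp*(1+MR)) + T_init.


Tc = 37380 / (1.8 * (1 + 5.7)) + 264 = 3364 K

3364 K


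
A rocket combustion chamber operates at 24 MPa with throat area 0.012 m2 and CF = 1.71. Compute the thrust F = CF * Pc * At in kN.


F = 1.71 * 24e6 * 0.012 = 492480.0 N = 492.5 kN

492.5 kN


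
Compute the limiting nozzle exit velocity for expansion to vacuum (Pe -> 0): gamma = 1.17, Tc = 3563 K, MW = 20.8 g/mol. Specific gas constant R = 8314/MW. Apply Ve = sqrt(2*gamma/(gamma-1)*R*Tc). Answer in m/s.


R = 8314 / 20.8 = 399.71 J/(kg.K)
Ve = sqrt(2 * 1.17 / (1.17 - 1) * 399.71 * 3563) = 4428 m/s

4428 m/s


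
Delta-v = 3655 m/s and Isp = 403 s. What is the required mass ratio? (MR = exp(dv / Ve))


Ve = 403 * 9.81 = 3953.43 m/s
MR = exp(3655 / 3953.43) = 2.521

2.521


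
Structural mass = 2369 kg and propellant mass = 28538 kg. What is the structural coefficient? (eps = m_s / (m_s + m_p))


eps = 2369 / (2369 + 28538) = 0.0766

0.0766


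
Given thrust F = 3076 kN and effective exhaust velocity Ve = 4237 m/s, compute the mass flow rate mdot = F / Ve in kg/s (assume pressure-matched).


mdot = F / Ve = 3076000 / 4237 = 726.0 kg/s

726.0 kg/s


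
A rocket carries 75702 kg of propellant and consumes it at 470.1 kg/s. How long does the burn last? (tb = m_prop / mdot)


tb = 75702 / 470.1 = 161.0 s

161.0 s


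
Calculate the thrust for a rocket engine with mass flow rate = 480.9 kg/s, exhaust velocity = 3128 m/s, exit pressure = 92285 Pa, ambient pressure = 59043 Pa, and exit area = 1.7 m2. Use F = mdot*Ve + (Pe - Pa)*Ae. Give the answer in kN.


F = 480.9 * 3128 + (92285 - 59043) * 1.7 = 1.5608e+06 N = 1560.8 kN

1560.8 kN


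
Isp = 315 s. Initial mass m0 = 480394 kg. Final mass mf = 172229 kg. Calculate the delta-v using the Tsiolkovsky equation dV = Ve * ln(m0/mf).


Ve = 315 * 9.81 = 3090.15 m/s
dV = 3090.15 * ln(480394/172229) = 3170 m/s

3170 m/s


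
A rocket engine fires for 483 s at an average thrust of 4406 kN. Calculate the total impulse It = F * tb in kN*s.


It = 4406 * 483 = 2128098 kN*s

2128098 kN*s


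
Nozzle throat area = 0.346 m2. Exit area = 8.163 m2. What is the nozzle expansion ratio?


AR = 8.163 / 0.346 = 23.6

23.6


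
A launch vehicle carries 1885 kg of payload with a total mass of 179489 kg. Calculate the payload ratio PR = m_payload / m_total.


PR = 1885 / 179489 = 0.0105

0.0105


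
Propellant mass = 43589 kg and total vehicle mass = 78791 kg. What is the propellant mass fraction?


PMF = 43589 / 78791 = 0.553

0.553


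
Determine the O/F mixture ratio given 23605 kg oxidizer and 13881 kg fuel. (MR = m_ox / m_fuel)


MR = 23605 / 13881 = 1.7

1.7


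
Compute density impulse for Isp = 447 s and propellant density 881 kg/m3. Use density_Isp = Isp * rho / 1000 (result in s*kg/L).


rho*Isp = 447 * 881 / 1000 = 394 s*kg/L

394 s*kg/L


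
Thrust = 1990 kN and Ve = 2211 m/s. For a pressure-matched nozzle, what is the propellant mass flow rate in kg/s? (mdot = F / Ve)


mdot = F / Ve = 1990000 / 2211 = 900.0 kg/s

900.0 kg/s


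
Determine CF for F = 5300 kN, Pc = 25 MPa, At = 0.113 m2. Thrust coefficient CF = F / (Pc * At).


CF = 5300000 / (25e6 * 0.113) = 1.88

1.88


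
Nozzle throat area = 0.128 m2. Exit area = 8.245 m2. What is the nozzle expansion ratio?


AR = 8.245 / 0.128 = 64.4

64.4


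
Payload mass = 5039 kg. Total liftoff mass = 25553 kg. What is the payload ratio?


PR = 5039 / 25553 = 0.1972

0.1972


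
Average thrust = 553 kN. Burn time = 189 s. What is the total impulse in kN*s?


It = 553 * 189 = 104517 kN*s

104517 kN*s


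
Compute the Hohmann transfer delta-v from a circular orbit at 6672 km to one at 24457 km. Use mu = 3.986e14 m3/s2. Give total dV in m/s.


V1 = sqrt(mu/r1) = 7729.31 m/s
dV1 = V1*(sqrt(2*r2/(r1+r2)) - 1) = 1959.6 m/s
V2 = sqrt(mu/r2) = 4037.08 m/s
dV2 = V2*(1 - sqrt(2*r1/(r1+r2))) = 1393.89 m/s
Total dV = 3353 m/s

3353 m/s


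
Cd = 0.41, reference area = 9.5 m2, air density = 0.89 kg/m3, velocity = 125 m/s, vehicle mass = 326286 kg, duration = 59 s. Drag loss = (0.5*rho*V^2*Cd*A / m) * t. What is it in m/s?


D = 0.5 * 0.89 * 125^2 * 0.41 * 9.5 = 27082.42 N
a = 27082.42 / 326286 = 0.083 m/s2
dV = 0.083 * 59 = 4.9 m/s

4.9 m/s


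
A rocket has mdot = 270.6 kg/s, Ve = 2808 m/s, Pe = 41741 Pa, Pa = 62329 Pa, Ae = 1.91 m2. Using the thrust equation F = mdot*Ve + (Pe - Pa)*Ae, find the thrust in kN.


F = 270.6 * 2808 + (41741 - 62329) * 1.91 = 720522.0 N = 720.5 kN

720.5 kN


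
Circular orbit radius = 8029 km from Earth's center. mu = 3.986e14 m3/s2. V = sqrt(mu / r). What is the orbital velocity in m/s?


V = sqrt(3.986e14 / 8029000) = 7046 m/s

7046 m/s


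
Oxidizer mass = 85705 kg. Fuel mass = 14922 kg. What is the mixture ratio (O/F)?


MR = 85705 / 14922 = 5.74

5.74


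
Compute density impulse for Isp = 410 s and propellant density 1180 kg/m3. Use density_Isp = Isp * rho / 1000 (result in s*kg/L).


rho*Isp = 410 * 1180 / 1000 = 484 s*kg/L

484 s*kg/L


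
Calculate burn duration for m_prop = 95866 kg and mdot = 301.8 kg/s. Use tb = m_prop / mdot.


tb = 95866 / 301.8 = 317.6 s

317.6 s


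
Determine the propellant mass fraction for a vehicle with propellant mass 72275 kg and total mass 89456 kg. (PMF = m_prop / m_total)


PMF = 72275 / 89456 = 0.808

0.808


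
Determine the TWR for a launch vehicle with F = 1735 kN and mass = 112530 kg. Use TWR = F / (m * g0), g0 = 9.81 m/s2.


TWR = 1735000 / (112530 * 9.81) = 1.57

1.57


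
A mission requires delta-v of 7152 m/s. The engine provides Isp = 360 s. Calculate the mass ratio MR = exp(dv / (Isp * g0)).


Ve = 360 * 9.81 = 3531.6 m/s
MR = exp(7152 / 3531.6) = 7.577

7.577


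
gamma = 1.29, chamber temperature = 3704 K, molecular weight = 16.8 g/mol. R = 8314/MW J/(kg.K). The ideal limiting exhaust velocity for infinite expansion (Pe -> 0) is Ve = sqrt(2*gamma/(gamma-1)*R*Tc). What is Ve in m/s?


R = 8314 / 16.8 = 494.88 J/(kg.K)
Ve = sqrt(2 * 1.29 / (1.29 - 1) * 494.88 * 3704) = 4038 m/s

4038 m/s


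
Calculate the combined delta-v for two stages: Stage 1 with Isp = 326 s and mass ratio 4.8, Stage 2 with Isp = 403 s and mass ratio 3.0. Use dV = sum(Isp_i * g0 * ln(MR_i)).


dV1 = 326 * 9.81 * ln(4.8) = 5016.5 m/s
dV2 = 403 * 9.81 * ln(3.0) = 4343.3 m/s
Total dV = 5016.5 + 4343.3 = 9359.8 m/s ~ 9360 m/s

9360 m/s


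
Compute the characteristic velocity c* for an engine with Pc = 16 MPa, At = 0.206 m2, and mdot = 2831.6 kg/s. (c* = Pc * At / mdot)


c* = 16e6 * 0.206 / 2831.6 = 1164 m/s

1164 m/s


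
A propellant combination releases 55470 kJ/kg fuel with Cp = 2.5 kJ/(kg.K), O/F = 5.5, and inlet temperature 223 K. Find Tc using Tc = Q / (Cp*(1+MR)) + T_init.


Tc = 55470 / (2.5 * (1 + 5.5)) + 223 = 3637 K

3637 K


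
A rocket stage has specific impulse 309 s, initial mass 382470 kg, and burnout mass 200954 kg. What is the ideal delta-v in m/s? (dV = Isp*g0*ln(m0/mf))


Ve = 309 * 9.81 = 3031.29 m/s
dV = 3031.29 * ln(382470/200954) = 1951 m/s

1951 m/s


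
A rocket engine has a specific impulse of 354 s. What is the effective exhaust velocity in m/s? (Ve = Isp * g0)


Ve = Isp * g0 = 354 * 9.81 = 3472.7 m/s

3472.7 m/s


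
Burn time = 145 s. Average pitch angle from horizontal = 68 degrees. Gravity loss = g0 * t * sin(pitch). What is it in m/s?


GL = 9.81 * 145 * sin(68 deg) = 1319 m/s

1319 m/s


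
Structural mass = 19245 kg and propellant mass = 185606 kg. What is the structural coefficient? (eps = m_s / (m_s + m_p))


eps = 19245 / (19245 + 185606) = 0.0939

0.0939


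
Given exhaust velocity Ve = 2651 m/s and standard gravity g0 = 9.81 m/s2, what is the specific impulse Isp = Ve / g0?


Isp = Ve / g0 = 2651 / 9.81 = 270.2 s

270.2 s


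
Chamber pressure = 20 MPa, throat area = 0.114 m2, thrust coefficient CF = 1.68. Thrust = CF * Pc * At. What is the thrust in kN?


F = 1.68 * 20e6 * 0.114 = 3.8304e+06 N = 3830.4 kN

3830.4 kN


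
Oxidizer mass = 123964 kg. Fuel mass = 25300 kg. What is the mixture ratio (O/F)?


MR = 123964 / 25300 = 4.9

4.9


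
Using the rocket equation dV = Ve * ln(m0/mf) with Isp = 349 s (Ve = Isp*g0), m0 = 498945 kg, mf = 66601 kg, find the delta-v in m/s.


Ve = 349 * 9.81 = 3423.69 m/s
dV = 3423.69 * ln(498945/66601) = 6895 m/s

6895 m/s


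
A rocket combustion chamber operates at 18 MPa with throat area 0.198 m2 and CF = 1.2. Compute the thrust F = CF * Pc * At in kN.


F = 1.2 * 18e6 * 0.198 = 4.2768e+06 N = 4276.8 kN

4276.8 kN


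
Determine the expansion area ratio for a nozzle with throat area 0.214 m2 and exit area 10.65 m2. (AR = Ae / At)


AR = 10.65 / 0.214 = 49.8

49.8


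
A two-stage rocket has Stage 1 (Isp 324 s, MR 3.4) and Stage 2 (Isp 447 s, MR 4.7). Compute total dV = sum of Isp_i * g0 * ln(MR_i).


dV1 = 324 * 9.81 * ln(3.4) = 3889.7 m/s
dV2 = 447 * 9.81 * ln(4.7) = 6786.2 m/s
Total dV = 3889.7 + 6786.2 = 10675.9 m/s ~ 10676 m/s

10676 m/s


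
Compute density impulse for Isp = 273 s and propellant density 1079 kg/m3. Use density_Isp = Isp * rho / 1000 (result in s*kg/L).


rho*Isp = 273 * 1079 / 1000 = 295 s*kg/L

295 s*kg/L


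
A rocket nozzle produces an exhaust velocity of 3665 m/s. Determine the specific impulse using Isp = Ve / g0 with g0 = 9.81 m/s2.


Isp = Ve / g0 = 3665 / 9.81 = 373.6 s

373.6 s


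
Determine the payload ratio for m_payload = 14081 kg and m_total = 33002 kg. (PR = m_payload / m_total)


PR = 14081 / 33002 = 0.4267

0.4267


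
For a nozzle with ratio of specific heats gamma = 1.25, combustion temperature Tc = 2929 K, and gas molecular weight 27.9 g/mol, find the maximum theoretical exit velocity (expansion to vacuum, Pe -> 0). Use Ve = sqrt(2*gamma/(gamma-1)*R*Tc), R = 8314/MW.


R = 8314 / 27.9 = 297.99 J/(kg.K)
Ve = sqrt(2 * 1.25 / (1.25 - 1) * 297.99 * 2929) = 2954 m/s

2954 m/s


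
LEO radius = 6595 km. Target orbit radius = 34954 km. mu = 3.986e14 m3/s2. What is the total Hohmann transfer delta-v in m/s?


V1 = sqrt(mu/r1) = 7774.3 m/s
dV1 = V1*(sqrt(2*r2/(r1+r2)) - 1) = 2309.97 m/s
V2 = sqrt(mu/r2) = 3376.92 m/s
dV2 = V2*(1 - sqrt(2*r1/(r1+r2))) = 1474.25 m/s
Total dV = 3784 m/s

3784 m/s


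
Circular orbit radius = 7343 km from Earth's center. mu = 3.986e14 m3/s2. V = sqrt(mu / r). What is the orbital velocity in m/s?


V = sqrt(3.986e14 / 7343000) = 7368 m/s

7368 m/s


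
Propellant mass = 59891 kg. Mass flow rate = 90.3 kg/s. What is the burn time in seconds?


tb = 59891 / 90.3 = 663.2 s

663.2 s


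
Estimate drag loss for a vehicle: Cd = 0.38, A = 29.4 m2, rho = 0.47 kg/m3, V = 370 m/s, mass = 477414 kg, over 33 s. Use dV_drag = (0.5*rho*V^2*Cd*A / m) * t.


D = 0.5 * 0.47 * 370^2 * 0.38 * 29.4 = 359420.0 N
a = 359420.0 / 477414 = 0.7528 m/s2
dV = 0.7528 * 33 = 24.8 m/s

24.8 m/s


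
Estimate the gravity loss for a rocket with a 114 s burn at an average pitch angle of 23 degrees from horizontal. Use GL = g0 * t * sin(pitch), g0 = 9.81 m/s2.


GL = 9.81 * 114 * sin(23 deg) = 437 m/s

437 m/s


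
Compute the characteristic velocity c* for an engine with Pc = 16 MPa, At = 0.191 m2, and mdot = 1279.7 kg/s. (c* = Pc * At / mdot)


c* = 16e6 * 0.191 / 1279.7 = 2388 m/s

2388 m/s


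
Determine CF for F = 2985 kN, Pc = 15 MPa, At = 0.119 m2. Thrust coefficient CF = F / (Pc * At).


CF = 2985000 / (15e6 * 0.119) = 1.67

1.67


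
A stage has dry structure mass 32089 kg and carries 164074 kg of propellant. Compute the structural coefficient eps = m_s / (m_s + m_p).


eps = 32089 / (32089 + 164074) = 0.1636

0.1636


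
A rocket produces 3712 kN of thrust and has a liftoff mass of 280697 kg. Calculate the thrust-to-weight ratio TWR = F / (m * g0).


TWR = 3712000 / (280697 * 9.81) = 1.35

1.35


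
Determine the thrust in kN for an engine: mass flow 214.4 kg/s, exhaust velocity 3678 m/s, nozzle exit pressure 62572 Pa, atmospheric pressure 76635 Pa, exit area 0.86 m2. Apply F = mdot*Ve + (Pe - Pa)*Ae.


F = 214.4 * 3678 + (62572 - 76635) * 0.86 = 776469.0 N = 776.5 kN

776.5 kN


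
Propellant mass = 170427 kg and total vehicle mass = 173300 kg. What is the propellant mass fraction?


PMF = 170427 / 173300 = 0.983

0.983


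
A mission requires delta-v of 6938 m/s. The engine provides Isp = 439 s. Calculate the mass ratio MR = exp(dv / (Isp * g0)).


Ve = 439 * 9.81 = 4306.59 m/s
MR = exp(6938 / 4306.59) = 5.008

5.008
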